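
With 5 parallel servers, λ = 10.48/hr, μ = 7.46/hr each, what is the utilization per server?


ρ = λ/(cμ) = 10.48/(5·7.46) = 10.48/37.30 = 0.2810

Final: 0.2810


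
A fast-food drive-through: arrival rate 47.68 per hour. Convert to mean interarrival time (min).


Mean interarrival time = 1/λ = 1/47.68 hour = 0.02097 hour
In minutes: 0.02097 × 60 = 1.2584 min

Final: 1.2584 min


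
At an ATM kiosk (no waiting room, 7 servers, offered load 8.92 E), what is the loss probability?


B(c,a) = (a^c/c!) / Σ_{k=0}^{c} a^k/k!
a^7/7! = 891.504304
Σ terms (k=0..7): 1.00000 + 8.92000 + 39.78320 + 118.28871 + 263.78383 + 470.59036 + 699.61100 + 891.50430 = 2493.481413
B = 891.504304/2493.481413 = 0.357534

Final: 0.357534


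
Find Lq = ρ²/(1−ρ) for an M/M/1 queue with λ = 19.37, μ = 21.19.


ρ = 19.37/21.19 = 0.9141
Lq = ρ²/(1−ρ) = 0.8356/0.08589 = 9.7287

Final: 9.7287


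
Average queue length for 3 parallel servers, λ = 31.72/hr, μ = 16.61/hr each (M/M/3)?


a = λ/μ = 1.9097; ρ = a/3 = 0.6366
P₀ = 0.126151
Lq = P₀·a^c·ρ / (c!·(1−ρ)²) = 0.126151·6.96451·0.6366/(6·0.13209)
= 0.70570

Final: 0.70570


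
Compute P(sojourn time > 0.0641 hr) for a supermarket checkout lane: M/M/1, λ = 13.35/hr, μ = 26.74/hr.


W ~ Exponential(μ−λ) for M/M/1.
μ − λ = 26.74 − 13.35 = 13.3900
P(W > t) = e^{−(μ−λ)t} = e^{−0.8583} = 0.423882

Final: 0.423882


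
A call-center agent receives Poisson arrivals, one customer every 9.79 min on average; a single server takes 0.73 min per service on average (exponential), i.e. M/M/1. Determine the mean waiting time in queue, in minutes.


λ = 60/9.79 = 6.1287 /hr
μ = 60/0.73 = 82.1918 /hr
ρ = λ/μ = 6.1287/82.1918 = 0.07457
Wq = ρ/(μ−λ) = 0.07457/(82.1918−6.1287) = 0.0009803 hr
In minutes: 0.0009803·60 = 0.05882 min

Final: 0.05882 min


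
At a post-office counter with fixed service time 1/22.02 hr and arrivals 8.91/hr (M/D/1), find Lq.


ρ = 8.91/22.02 = 0.4046
M/D/1: Lq = ρ²/(2(1−ρ)) = 0.1637/(2·0.5954) = 0.13750

Final: 0.13750


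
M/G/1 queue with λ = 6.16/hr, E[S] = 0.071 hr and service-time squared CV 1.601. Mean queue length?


ρ = λ·E[S] = 6.16·0.071 = 0.4374
Lq = ρ²(1+C_s²)/(2(1−ρ)) = 0.1913·(1+1.601)/(2·0.5626)
= 0.1913·2.6010/1.1253 = 0.44214

Final: 0.44214


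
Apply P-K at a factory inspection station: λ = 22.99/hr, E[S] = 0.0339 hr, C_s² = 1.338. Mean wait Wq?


ρ = λ·E[S] = 22.99·0.0339 = 0.7794
E[S²] = E[S]²(1+C_s²) = 0.0339²·(1+1.338) = 0.002687
Wq = λ·E[S²]/(2(1−ρ)) = 22.99·0.002687/(2·0.2206) = 0.13998 hr

Final: 0.13998 hr


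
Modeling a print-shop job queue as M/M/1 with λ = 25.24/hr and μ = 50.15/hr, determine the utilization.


ρ = λ/μ = 25.24/50.15 = 0.5033

Final: 0.5033


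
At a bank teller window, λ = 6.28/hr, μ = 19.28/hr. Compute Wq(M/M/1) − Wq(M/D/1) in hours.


ρ = 6.28/19.28 = 0.3257
Wq(M/M/1) = ρ/(μ−λ) = 0.3257/13.00 = 0.02506 hr
Wq(M/D/1) = ρ/(2(μ−λ)) = 0.01253 hr
Savings = 0.02506 − 0.01253 = 0.01253 hr

Final: 0.01253 hr


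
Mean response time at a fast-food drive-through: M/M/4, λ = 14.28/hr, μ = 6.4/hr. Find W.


a = 2.2312; ρ = 0.5578; P₀ = 0.100935
Lq = P₀·a^c·ρ/(c!(1−ρ)²) = 0.29737
Wq = Lq/λ = 0.29737/14.28 = 0.02082 hr
W = Wq + 1/μ = 0.02082 + 0.15625 = 0.17707 hr

Final: 0.17707 hr


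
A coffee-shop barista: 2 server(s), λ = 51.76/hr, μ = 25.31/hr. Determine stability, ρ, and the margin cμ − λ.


Total capacity cμ = 2·25.31 = 50.62/hr
ρ = λ/(cμ) = 51.76/50.62 = 1.0225
Stable ⇔ ρ < 1: NO
Spare capacity = cμ − λ = 50.62 − 51.76 = -1.14/hr

Final: ρ = 1.0225; unstable; margin = -1.14/hr


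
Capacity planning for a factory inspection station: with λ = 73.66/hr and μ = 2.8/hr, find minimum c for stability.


Stability requires cμ > λ ⇔ c > λ/μ.
λ/μ = 73.66/2.8 = 26.3071
Minimum integer c = ⌊26.3071⌋ + 1 = 27
Check: 27·2.8 = 75.60 > 73.66, while 26·2.8 = 72.80 ≤ 73.66

Final: 27 servers


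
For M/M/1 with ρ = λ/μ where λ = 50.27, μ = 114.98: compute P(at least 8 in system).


ρ = 50.27/114.98 = 0.4372
P(N ≥ n) = ρ^n = 0.4372^8 = 0.001335

Final: 0.001335


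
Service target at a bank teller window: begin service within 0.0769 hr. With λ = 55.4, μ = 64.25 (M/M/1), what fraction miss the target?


ρ = 55.4/64.25 = 0.8623
P(Wq > t) = ρ·e^{−(μ−λ)t} = 0.8623·e^{−0.6806}
= 0.8623·0.506331 = 0.436587

Final: 0.436587


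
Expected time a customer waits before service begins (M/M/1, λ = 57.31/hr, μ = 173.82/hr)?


ρ = 57.31/173.82 = 0.3297
Wq = ρ/(μ−λ) = 0.3297/(173.82 − 57.31) = 0.3297/116.51 = 0.002830 hr

Final: 0.002830 hr


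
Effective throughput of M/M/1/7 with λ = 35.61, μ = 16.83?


ρ = 2.1159; P_K = (1−ρ)ρ^7/(1−ρ^8) = 0.528696
λ_eff = λ(1 − P_K) = 35.61·(1 − 0.528696) = 35.61·0.471304 = 16.7831 /hr

Final: 16.7831 /hr


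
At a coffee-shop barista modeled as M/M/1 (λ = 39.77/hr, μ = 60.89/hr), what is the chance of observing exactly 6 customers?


ρ = 39.77/60.89 = 0.6531
P_n = (1−ρ)·ρ^n = (1 − 0.6531)·0.6531^6 = 0.3469·0.077635 = 0.026928

Final: 0.026928


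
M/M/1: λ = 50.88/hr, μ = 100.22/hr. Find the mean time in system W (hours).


W = 1/(μ−λ) = 1/(100.22 − 50.88) = 1/49.34 = 0.02027 hr

Final: 0.02027 hr


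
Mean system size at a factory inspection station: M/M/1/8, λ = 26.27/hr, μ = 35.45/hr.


ρ = 26.27/35.45 = 0.7410
L = ρ[1 − (K+1)ρ^K + Kρ^(K+1)] / [(1−ρ)(1−ρ^(K+1))]
Numerator: 0.7410·(1 − 9·0.090939 + 8·0.067390) = 0.534046
Denominator: (0.2590)·(0.932610) = 0.241505
L = 0.534046/0.241505 = 2.2113

Final: 2.2113


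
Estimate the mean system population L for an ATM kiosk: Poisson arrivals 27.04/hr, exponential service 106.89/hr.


ρ = λ/μ = 27.04/106.89 = 0.2530
L = ρ/(1−ρ) = 0.2530/(1 − 0.2530) = 0.2530/0.7470 = 0.3386

Final: 0.3386


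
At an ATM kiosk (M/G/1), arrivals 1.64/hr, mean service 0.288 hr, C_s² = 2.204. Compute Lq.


ρ = λ·E[S] = 1.64·0.288 = 0.4723
Lq = ρ²(1+C_s²)/(2(1−ρ)) = 0.2231·(1+2.204)/(2·0.5277)
= 0.2231·3.2040/1.0554 = 0.67727

Final: 0.67727


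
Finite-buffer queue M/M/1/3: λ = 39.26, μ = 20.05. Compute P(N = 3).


ρ = λ/μ = 39.26/20.05 = 1.9581
P_K = (1−ρ)ρ^K/(1−ρ^(K+1)) = (-0.9581·7.507715)/(1 − 14.700892)
= -7.193177/-13.700892 = 0.525015

Final: 0.525015


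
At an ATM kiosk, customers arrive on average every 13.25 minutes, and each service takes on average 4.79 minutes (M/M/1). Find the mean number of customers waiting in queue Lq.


λ = 60/13.25 = 4.5283 /hr
μ = 60/4.79 = 12.5261 /hr
ρ = λ/μ = 4.5283/12.5261 = 0.3615
Lq = ρ²/(1−ρ) = 0.1307/0.6385 = 0.2047

Final: 0.2047


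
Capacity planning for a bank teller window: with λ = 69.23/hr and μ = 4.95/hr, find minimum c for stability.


Stability requires cμ > λ ⇔ c > λ/μ.
λ/μ = 69.23/4.95 = 13.9859
Minimum integer c = ⌊13.9859⌋ + 1 = 14
Check: 14·4.95 = 69.30 > 69.23, while 13·4.95 = 64.35 ≤ 69.23

Final: 14 servers


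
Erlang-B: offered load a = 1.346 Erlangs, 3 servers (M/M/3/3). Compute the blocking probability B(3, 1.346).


B(c,a) = (a^c/c!) / Σ_{k=0}^{c} a^k/k!
a^3/3! = 0.406428
Σ terms (k=0..3): 1.00000 + 1.34600 + 0.90586 + 0.40643 = 3.658286
B = 0.406428/3.658286 = 0.111098

Final: 0.111098


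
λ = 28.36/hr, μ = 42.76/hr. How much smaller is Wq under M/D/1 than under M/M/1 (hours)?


ρ = 28.36/42.76 = 0.6632
Wq(M/M/1) = ρ/(μ−λ) = 0.6632/14.40 = 0.04606 hr
Wq(M/D/1) = ρ/(2(μ−λ)) = 0.02303 hr
Savings = 0.04606 − 0.02303 = 0.02303 hr

Final: 0.02303 hr


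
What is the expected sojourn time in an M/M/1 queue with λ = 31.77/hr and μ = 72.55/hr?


W = 1/(μ−λ) = 1/(72.55 − 31.77) = 1/40.78 = 0.02452 hr

Final: 0.02452 hr


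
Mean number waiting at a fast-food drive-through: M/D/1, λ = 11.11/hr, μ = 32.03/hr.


ρ = 11.11/32.03 = 0.3469
M/D/1: Lq = ρ²/(2(1−ρ)) = 0.1203/(2·0.6531) = 0.09210

Final: 0.09210


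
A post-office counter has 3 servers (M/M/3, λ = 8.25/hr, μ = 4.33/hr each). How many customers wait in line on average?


a = λ/μ = 1.9053; ρ = a/3 = 0.6351
P₀ = 0.126910
Lq = P₀·a^c·ρ / (c!·(1−ρ)²) = 0.126910·6.91669·0.6351/(6·0.13315)
= 0.69783

Final: 0.69783


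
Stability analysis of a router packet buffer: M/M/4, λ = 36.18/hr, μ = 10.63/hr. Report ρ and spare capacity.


Total capacity cμ = 4·10.63 = 42.52/hr
ρ = λ/(cμ) = 36.18/42.52 = 0.8509
Stable ⇔ ρ < 1: YES
Spare capacity = cμ − λ = 42.52 − 36.18 = 6.34/hr

Final: ρ = 0.8509; stable; margin = 6.34/hr


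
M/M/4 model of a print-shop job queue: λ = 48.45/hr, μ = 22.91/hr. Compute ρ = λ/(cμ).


ρ = λ/(cμ) = 48.45/(4·22.91) = 48.45/91.64 = 0.5287

Final: 0.5287


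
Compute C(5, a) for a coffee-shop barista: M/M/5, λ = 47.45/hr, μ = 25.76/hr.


a = λ/μ = 1.8420; ρ = a/5 = 0.3684
P₀ = 0.157739 (from M/M/c formula)
C(c,a) = [a^c/(c!(1−ρ))]·P₀ = [21.20566/(120·0.6316)]·0.157739
= 0.27979·0.157739 = 0.044133

Final: 0.044133


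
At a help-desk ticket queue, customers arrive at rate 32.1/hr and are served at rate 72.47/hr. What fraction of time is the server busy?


ρ = λ/μ = 32.1/72.47 = 0.4429

Final: 0.4429


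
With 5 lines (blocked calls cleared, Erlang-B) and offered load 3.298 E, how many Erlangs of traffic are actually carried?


B(5,3.298) = 0.136066 (Erlang-B)
Carried load = a(1 − B) = 3.298·(1 − 0.136066) = 3.298·0.863934 = 2.8493 E

Final: 2.8493 Erlangs


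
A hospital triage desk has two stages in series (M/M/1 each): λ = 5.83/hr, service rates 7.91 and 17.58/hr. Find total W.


Each node sees arrival rate λ = 5.83/hr (tandem ⇒ throughput preserved).
W₁ = 1/(μ₁−λ) = 1/(7.91−5.83) = 0.48077 hr
W₂ = 1/(μ₂−λ) = 1/(17.58−5.83) = 0.08511 hr
W_total = W₁ + W₂ = 0.48077 + 0.08511 = 0.56588 hr

Final: 0.56588 hr


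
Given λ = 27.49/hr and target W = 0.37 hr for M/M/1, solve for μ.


W = 1/(μ−λ) ⇒ μ − λ = 1/W = 1/0.37 = 2.7027
μ = λ + 1/W = 27.49 + 2.7027 = 30.1927 per hr

Final: 30.1927 /hr


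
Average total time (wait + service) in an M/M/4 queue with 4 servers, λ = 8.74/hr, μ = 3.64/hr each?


a = 2.4011; ρ = 0.6003; P₀ = 0.082949
Lq = P₀·a^c·ρ/(c!(1−ρ)²) = 0.43159
Wq = Lq/λ = 0.43159/8.74 = 0.04938 hr
W = Wq + 1/μ = 0.04938 + 0.27473 = 0.32411 hr

Final: 0.32411 hr


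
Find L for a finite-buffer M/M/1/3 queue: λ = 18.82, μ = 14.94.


ρ = 18.82/14.94 = 1.2597
L = ρ[1 − (K+1)ρ^K + Kρ^(K+1)] / [(1−ρ)(1−ρ^(K+1))]
Numerator: 1.2597·(1 − 4·1.998974 + 3·2.518118) = 0.703495
Denominator: (-0.2597)·(-1.518118) = 0.394264
L = 0.703495/0.394264 = 1.7843

Final: 1.7843


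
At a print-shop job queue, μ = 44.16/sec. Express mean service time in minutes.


Mean service time = 1/μ = 1/44.16 second = 0.02264 second
In minutes: 0.02264 × 0.0166667 = 0.0003774 min

Final: 0.0003774 min


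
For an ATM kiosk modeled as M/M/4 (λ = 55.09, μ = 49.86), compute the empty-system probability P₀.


a = λ/μ = 55.09/49.86 = 1.1049; ρ = a/c = 0.2762
Σ_{k=0}^{3} a^k/k! (terms k=0..3) = 1.00000 + 1.10489 + 0.61040 + 0.22481 = 2.94010
Tail: a^4/(4!(1−ρ)) = 1.49033/(24·0.7238) = 0.08580
P₀ = 1/(2.94010 + 0.08580) = 1/3.02589 = 0.330481

Final: 0.330481


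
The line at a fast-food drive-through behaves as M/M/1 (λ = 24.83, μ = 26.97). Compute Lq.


ρ = 24.83/26.97 = 0.9207
Lq = ρ²/(1−ρ) = 0.8476/0.07935 = 10.6822

Final: 10.6822


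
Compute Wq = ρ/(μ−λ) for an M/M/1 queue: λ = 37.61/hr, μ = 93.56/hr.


ρ = 37.61/93.56 = 0.4020
Wq = ρ/(μ−λ) = 0.4020/(93.56 − 37.61) = 0.4020/55.95 = 0.007185 hr

Final: 0.007185 hr


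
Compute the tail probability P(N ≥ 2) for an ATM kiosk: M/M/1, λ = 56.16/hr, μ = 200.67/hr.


ρ = 56.16/200.67 = 0.2799
P(N ≥ n) = ρ^n = 0.2799^2 = 0.078323

Final: 0.078323


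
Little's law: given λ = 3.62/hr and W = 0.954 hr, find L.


L = λW = 3.62·0.954 = 3.4535

Final: 3.4535


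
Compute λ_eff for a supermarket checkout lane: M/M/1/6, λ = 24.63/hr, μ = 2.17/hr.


ρ = 11.3502; P_K = (1−ρ)ρ^6/(1−ρ^7) = 0.911896
λ_eff = λ(1 − P_K) = 24.63·(1 − 0.911896) = 24.63·0.088104 = 2.1700 /hr

Final: 2.1700 /hr


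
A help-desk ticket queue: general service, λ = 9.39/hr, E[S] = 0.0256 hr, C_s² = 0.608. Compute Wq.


ρ = λ·E[S] = 9.39·0.0256 = 0.2404
E[S²] = E[S]²(1+C_s²) = 0.0256²·(1+0.608) = 0.001054
Wq = λ·E[S²]/(2(1−ρ)) = 9.39·0.001054/(2·0.7596) = 0.006513 hr

Final: 0.006513 hr


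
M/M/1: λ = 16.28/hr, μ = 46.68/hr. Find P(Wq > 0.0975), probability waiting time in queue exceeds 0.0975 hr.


ρ = 16.28/46.68 = 0.3488
P(Wq > t) = ρ·e^{−(μ−λ)t} = 0.3488·e^{−2.9640}
= 0.3488·0.051612 = 0.018000

Final: 0.018000


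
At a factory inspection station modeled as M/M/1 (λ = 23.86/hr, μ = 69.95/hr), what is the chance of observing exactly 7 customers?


ρ = 23.86/69.95 = 0.3411
P_n = (1−ρ)·ρ^n = (1 − 0.3411)·0.3411^7 = 0.6589·0.0005373 = 0.0003540

Final: 0.0003540


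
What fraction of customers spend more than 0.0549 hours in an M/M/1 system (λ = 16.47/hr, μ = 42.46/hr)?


W ~ Exponential(μ−λ) for M/M/1.
μ − λ = 42.46 − 16.47 = 25.9900
P(W > t) = e^{−(μ−λ)t} = e^{−1.4269} = 0.240064

Final: 0.240064


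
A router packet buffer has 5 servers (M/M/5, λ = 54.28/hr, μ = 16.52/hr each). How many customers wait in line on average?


a = λ/μ = 3.2857; ρ = a/5 = 0.6571
P₀ = 0.033602
Lq = P₀·a^c·ρ / (c!·(1−ρ)²) = 0.033602·382.95609·0.6571/(120·0.11755)
= 0.59947

Final: 0.59947


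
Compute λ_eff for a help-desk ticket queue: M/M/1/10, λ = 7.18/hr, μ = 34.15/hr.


ρ = 0.2102; P_K = (1−ρ)ρ^10/(1−ρ^11) = 0.0000001333
λ_eff = λ(1 − P_K) = 7.18·(1 − 0.0000001333) = 7.18·1.000000 = 7.1800 /hr

Final: 7.1800 /hr


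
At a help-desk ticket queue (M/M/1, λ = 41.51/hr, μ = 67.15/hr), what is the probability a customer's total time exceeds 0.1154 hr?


W ~ Exponential(μ−λ) for M/M/1.
μ − λ = 67.15 − 41.51 = 25.6400
P(W > t) = e^{−(μ−λ)t} = e^{−2.9589} = 0.051878

Final: 0.051878


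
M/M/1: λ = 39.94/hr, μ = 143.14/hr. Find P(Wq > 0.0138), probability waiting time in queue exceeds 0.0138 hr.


ρ = 39.94/143.14 = 0.2790
P(Wq > t) = ρ·e^{−(μ−λ)t} = 0.2790·e^{−1.4242}
= 0.2790·0.240711 = 0.067165

Final: 0.067165


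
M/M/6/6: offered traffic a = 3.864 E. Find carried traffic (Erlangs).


B(6,3.864) = 0.107420 (Erlang-B)
Carried load = a(1 − B) = 3.864·(1 − 0.107420) = 3.864·0.892580 = 3.4489 E

Final: 3.4489 Erlangs


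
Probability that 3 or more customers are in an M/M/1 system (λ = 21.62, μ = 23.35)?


ρ = 21.62/23.35 = 0.9259
P(N ≥ n) = ρ^n = 0.9259^3 = 0.793791

Final: 0.793791


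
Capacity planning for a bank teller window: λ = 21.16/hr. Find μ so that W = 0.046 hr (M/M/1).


W = 1/(μ−λ) ⇒ μ − λ = 1/W = 1/0.046 = 21.7391
μ = λ + 1/W = 21.16 + 21.7391 = 42.8991 per hr

Final: 42.8991 /hr


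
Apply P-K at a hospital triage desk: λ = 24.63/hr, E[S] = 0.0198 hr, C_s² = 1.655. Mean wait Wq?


ρ = λ·E[S] = 24.63·0.0198 = 0.4877
E[S²] = E[S]²(1+C_s²) = 0.0198²·(1+1.655) = 0.001041
Wq = λ·E[S²]/(2(1−ρ)) = 24.63·0.001041/(2·0.5123) = 0.02502 hr

Final: 0.02502 hr


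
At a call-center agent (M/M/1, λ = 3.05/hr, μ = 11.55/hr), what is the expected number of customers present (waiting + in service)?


ρ = λ/μ = 3.05/11.55 = 0.2641
L = ρ/(1−ρ) = 0.2641/(1 − 0.2641) = 0.2641/0.7359 = 0.3588

Final: 0.3588


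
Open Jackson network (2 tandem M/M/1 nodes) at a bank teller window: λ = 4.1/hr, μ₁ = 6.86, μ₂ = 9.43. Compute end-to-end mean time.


Each node sees arrival rate λ = 4.1/hr (tandem ⇒ throughput preserved).
W₁ = 1/(μ₁−λ) = 1/(6.86−4.1) = 0.36232 hr
W₂ = 1/(μ₂−λ) = 1/(9.43−4.1) = 0.18762 hr
W_total = W₁ + W₂ = 0.36232 + 0.18762 = 0.54994 hr

Final: 0.54994 hr


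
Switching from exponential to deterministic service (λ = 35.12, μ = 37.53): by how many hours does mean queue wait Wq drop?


ρ = 35.12/37.53 = 0.9358
Wq(M/M/1) = ρ/(μ−λ) = 0.9358/2.41 = 0.38829 hr
Wq(M/D/1) = ρ/(2(μ−λ)) = 0.19415 hr
Savings = 0.38829 − 0.19415 = 0.19415 hr

Final: 0.19415 hr


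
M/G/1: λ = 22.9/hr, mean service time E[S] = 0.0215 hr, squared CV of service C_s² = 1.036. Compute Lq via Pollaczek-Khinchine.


ρ = λ·E[S] = 22.9·0.0215 = 0.4923
Lq = ρ²(1+C_s²)/(2(1−ρ)) = 0.2424·(1+1.036)/(2·0.5077)
= 0.2424·2.0360/1.0153 = 0.48611

Final: 0.48611


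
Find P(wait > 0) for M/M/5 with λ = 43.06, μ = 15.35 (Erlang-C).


a = λ/μ = 2.8052; ρ = a/5 = 0.5610
P₀ = 0.057814 (from M/M/c formula)
C(c,a) = [a^c/(c!(1−ρ))]·P₀ = [173.71136/(120·0.4390)]·0.057814
= 3.29780·0.057814 = 0.190658

Final: 0.190658


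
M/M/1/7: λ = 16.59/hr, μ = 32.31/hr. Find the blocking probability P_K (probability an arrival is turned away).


ρ = λ/μ = 16.59/32.31 = 0.5135
P_K = (1−ρ)ρ^K/(1−ρ^(K+1)) = (0.4865·0.009409)/(1 − 0.004831)
= 0.004578/0.995169 = 0.004600

Final: 0.004600


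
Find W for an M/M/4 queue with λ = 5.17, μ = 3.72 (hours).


a = 1.3898; ρ = 0.3474; P₀ = 0.247455
Lq = P₀·a^c·ρ/(c!(1−ρ)²) = 0.03139
Wq = Lq/λ = 0.03139/5.17 = 0.006071 hr
W = Wq + 1/μ = 0.006071 + 0.26882 = 0.27489 hr

Final: 0.27489 hr


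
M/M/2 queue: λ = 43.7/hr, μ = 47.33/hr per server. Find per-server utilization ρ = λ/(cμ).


ρ = λ/(cμ) = 43.7/(2·47.33) = 43.7/94.66 = 0.4617

Final: 0.4617


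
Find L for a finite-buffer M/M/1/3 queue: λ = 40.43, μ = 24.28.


ρ = 40.43/24.28 = 1.6652
L = ρ[1 − (K+1)ρ^K + Kρ^(K+1)] / [(1−ρ)(1−ρ^(K+1))]
Numerator: 1.6652·(1 − 4·4.617056 + 3·7.688121) = 9.318447
Denominator: (-0.6652)·(-6.688121) = 4.448648
L = 9.318447/4.448648 = 2.0947

Final: 2.0947


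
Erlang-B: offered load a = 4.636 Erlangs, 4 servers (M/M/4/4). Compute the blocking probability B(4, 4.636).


B(c,a) = (a^c/c!) / Σ_{k=0}^{c} a^k/k!
a^4/4! = 19.246974
Σ terms (k=0..4): 1.00000 + 4.63600 + 10.74625 + 16.60654 + 19.24697 = 52.235758
B = 19.246974/52.235758 = 0.368464

Final: 0.368464


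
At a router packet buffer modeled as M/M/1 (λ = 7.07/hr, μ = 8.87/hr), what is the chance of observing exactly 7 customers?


ρ = 7.07/8.87 = 0.7971
P_n = (1−ρ)·ρ^n = (1 − 0.7971)·0.7971^7 = 0.2029·0.204395 = 0.041478

Final: 0.041478


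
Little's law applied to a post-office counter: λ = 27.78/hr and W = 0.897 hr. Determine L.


L = λW = 27.78·0.897 = 24.9187

Final: 24.9187


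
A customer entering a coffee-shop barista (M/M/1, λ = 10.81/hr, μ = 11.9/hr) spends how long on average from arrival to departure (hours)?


W = 1/(μ−λ) = 1/(11.9 − 10.81) = 1/1.09 = 0.9174 hr

Final: 0.9174 hr


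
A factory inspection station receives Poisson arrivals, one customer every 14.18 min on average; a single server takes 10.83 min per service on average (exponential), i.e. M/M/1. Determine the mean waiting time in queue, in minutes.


λ = 60/14.18 = 4.2313 /hr
μ = 60/10.83 = 5.5402 /hr
ρ = λ/μ = 4.2313/5.5402 = 0.7638
Wq = ρ/(μ−λ) = 0.7638/(5.5402−4.2313) = 0.58353 hr
In minutes: 0.58353·60 = 35.012 min

Final: 35.012 min


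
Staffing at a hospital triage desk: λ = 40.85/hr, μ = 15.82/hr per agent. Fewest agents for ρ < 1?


Stability requires cμ > λ ⇔ c > λ/μ.
λ/μ = 40.85/15.82 = 2.5822
Minimum integer c = ⌊2.5822⌋ + 1 = 3
Check: 3·15.82 = 47.46 > 40.85, while 2·15.82 = 31.64 ≤ 40.85

Final: 3 servers


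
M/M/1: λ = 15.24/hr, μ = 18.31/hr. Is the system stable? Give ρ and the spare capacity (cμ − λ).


Total capacity cμ = 1·18.31 = 18.31/hr
ρ = λ/(cμ) = 15.24/18.31 = 0.8323
Stable ⇔ ρ < 1: YES
Spare capacity = cμ − λ = 18.31 − 15.24 = 3.07/hr

Final: ρ = 0.8323; stable; margin = 3.07/hr


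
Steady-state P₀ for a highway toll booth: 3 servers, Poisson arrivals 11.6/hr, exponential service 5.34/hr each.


a = λ/μ = 11.6/5.34 = 2.1723; ρ = a/c = 0.7241
Σ_{k=0}^{2} a^k/k! (terms k=0..2) = 1.00000 + 2.17228 + 2.35941 = 5.53169
Tail: a^3/(3!(1−ρ)) = 10.25062/(6·0.2759) = 6.19212
P₀ = 1/(5.53169 + 6.19212) = 1/11.72381 = 0.085296

Final: 0.085296


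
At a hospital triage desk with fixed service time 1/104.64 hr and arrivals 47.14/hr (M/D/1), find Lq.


ρ = 47.14/104.64 = 0.4505
M/D/1: Lq = ρ²/(2(1−ρ)) = 0.2029/(2·0.5495) = 0.18466

Final: 0.18466


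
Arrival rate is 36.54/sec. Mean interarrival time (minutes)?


Mean interarrival time = 1/λ = 1/36.54 second = 0.02737 second
In minutes: 0.02737 × 0.0166667 = 0.0004561 min

Final: 0.0004561 min


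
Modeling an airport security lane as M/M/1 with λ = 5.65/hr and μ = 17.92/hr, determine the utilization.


ρ = λ/μ = 5.65/17.92 = 0.3153

Final: 0.3153


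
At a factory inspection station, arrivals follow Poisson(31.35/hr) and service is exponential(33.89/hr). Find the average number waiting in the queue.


ρ = 31.35/33.89 = 0.9251
Lq = ρ²/(1−ρ) = 0.8557/0.07495 = 11.4175

Final: 11.4175


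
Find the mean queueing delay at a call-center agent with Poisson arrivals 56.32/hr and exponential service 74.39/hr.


ρ = 56.32/74.39 = 0.7571
Wq = ρ/(μ−λ) = 0.7571/(74.39 − 56.32) = 0.7571/18.07 = 0.04190 hr

Final: 0.04190 hr


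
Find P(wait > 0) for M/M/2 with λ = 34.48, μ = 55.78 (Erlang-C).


a = λ/μ = 0.6181; ρ = a/2 = 0.3091
P₀ = 0.527801 (from M/M/c formula)
C(c,a) = [a^c/(c!(1−ρ))]·P₀ = [0.38210/(2·0.6909)]·0.527801
= 0.27651·0.527801 = 0.145943

Final: 0.145943


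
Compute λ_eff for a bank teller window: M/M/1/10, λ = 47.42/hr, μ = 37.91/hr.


ρ = 1.2509; P_K = (1−ρ)ρ^10/(1−ρ^11) = 0.219239
λ_eff = λ(1 − P_K) = 47.42·(1 − 0.219239) = 47.42·0.780761 = 37.0237 /hr

Final: 37.0237 /hr


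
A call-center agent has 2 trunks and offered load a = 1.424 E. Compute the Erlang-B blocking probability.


B(c,a) = (a^c/c!) / Σ_{k=0}^{c} a^k/k!
a^2/2! = 1.013888
Σ terms (k=0..2): 1.00000 + 1.42400 + 1.01389 = 3.437888
B = 1.013888/3.437888 = 0.294916

Final: 0.294916


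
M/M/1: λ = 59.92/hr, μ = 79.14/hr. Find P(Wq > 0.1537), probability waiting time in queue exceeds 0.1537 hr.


ρ = 59.92/79.14 = 0.7571
P(Wq > t) = ρ·e^{−(μ−λ)t} = 0.7571·e^{−2.9541}
= 0.7571·0.052125 = 0.039466

Final: 0.039466


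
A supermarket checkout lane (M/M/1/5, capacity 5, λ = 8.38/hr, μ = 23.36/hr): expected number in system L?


ρ = 8.38/23.36 = 0.3587
L = ρ[1 − (K+1)ρ^K + Kρ^(K+1)] / [(1−ρ)(1−ρ^(K+1))]
Numerator: 0.3587·(1 − 6·0.005941 + 5·0.002131) = 0.349768
Denominator: (0.6413)·(0.997869) = 0.639900
L = 0.349768/0.639900 = 0.5466

Final: 0.5466


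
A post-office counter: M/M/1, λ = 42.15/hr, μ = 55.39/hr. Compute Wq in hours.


ρ = 42.15/55.39 = 0.7610
Wq = ρ/(μ−λ) = 0.7610/(55.39 − 42.15) = 0.7610/13.24 = 0.05747 hr

Final: 0.05747 hr


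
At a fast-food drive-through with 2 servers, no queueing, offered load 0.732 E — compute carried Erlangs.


B(2,0.732) = 0.133962 (Erlang-B)
Carried load = a(1 − B) = 0.732·(1 − 0.133962) = 0.732·0.866038 = 0.6339 E

Final: 0.6339 Erlangs


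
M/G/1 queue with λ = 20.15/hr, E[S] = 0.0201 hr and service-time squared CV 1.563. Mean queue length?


ρ = λ·E[S] = 20.15·0.0201 = 0.4050
Lq = ρ²(1+C_s²)/(2(1−ρ)) = 0.1640·(1+1.563)/(2·0.5950)
= 0.1640·2.5630/1.1900 = 0.35331

Final: 0.35331


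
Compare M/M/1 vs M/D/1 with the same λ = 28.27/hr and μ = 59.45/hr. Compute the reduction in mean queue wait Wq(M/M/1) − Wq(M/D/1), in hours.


ρ = 28.27/59.45 = 0.4755
Wq(M/M/1) = ρ/(μ−λ) = 0.4755/31.18 = 0.01525 hr
Wq(M/D/1) = ρ/(2(μ−λ)) = 0.007625 hr
Savings = 0.01525 − 0.007625 = 0.007625 hr

Final: 0.007625 hr


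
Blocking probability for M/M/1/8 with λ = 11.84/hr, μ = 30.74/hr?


ρ = λ/μ = 11.84/30.74 = 0.3852
P_K = (1−ρ)ρ^K/(1−ρ^(K+1)) = (0.6148·0.0004844)/(1 − 0.0001866)
= 0.0002978/0.999813 = 0.0002979

Final: 0.0002979


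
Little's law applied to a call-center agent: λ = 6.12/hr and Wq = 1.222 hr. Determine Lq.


Lq = λWq = 6.12·1.222 = 7.4786

Final: 7.4786


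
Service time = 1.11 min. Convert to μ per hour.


μ = 1/(service time) in consistent units.
1 hour = 60 min, so μ = 60/1.11 = 54.0541 per hour

Final: 54.0541 /hr


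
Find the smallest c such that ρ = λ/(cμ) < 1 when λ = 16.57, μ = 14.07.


Stability requires cμ > λ ⇔ c > λ/μ.
λ/μ = 16.57/14.07 = 1.1777
Minimum integer c = ⌊1.1777⌋ + 1 = 2
Check: 2·14.07 = 28.14 > 16.57, while 1·14.07 = 14.07 ≤ 16.57

Final: 2 servers


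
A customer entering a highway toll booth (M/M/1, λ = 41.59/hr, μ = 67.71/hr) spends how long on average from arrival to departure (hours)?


W = 1/(μ−λ) = 1/(67.71 − 41.59) = 1/26.12 = 0.03828 hr

Final: 0.03828 hr


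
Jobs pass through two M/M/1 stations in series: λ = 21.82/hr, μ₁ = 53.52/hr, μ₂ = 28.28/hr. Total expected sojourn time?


Each node sees arrival rate λ = 21.82/hr (tandem ⇒ throughput preserved).
W₁ = 1/(μ₁−λ) = 1/(53.52−21.82) = 0.03155 hr
W₂ = 1/(μ₂−λ) = 1/(28.28−21.82) = 0.15480 hr
W_total = W₁ + W₂ = 0.03155 + 0.15480 = 0.18634 hr

Final: 0.18634 hr


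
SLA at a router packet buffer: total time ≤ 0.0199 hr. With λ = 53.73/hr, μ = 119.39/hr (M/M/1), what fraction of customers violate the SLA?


W ~ Exponential(μ−λ) for M/M/1.
μ − λ = 119.39 − 53.73 = 65.6600
P(W > t) = e^{−(μ−λ)t} = e^{−1.3066} = 0.270730

Final: 0.270730


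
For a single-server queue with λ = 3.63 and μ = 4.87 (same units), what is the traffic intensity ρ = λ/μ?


ρ = λ/μ = 3.63/4.87 = 0.7454

Final: 0.7454


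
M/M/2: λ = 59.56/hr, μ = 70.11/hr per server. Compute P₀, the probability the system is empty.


a = λ/μ = 59.56/70.11 = 0.8495; ρ = a/c = 0.4248
Σ_{k=0}^{1} a^k/k! (terms k=0..1) = 1.00000 + 0.84952 = 1.84952
Tail: a^2/(2!(1−ρ)) = 0.72169/(2·0.5752) = 0.62729
P₀ = 1/(1.84952 + 0.62729) = 1/2.47682 = 0.403744

Final: 0.403744


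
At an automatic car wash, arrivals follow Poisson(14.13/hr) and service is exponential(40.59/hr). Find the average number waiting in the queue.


ρ = 14.13/40.59 = 0.3481
Lq = ρ²/(1−ρ) = 0.1212/0.6519 = 0.1859

Final: 0.1859


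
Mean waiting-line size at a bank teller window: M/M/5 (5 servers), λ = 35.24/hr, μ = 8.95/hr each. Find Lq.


a = λ/μ = 3.9374; ρ = a/5 = 0.7875
P₀ = 0.014288
Lq = P₀·a^c·ρ / (c!·(1−ρ)²) = 0.014288·946.37732·0.7875/(120·0.04516)
= 1.96484

Final: 1.96484


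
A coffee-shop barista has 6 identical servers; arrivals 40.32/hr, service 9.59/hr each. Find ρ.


ρ = λ/(cμ) = 40.32/(6·9.59) = 40.32/57.54 = 0.7007

Final: 0.7007


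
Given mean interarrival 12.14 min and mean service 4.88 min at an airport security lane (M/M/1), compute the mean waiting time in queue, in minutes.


λ = 60/12.14 = 4.9423 /hr
μ = 60/4.88 = 12.2951 /hr
ρ = λ/μ = 4.9423/12.2951 = 0.4020
Wq = ρ/(μ−λ) = 0.4020/(12.2951−4.9423) = 0.05467 hr
In minutes: 0.05467·60 = 3.280 min

Final: 3.280 min


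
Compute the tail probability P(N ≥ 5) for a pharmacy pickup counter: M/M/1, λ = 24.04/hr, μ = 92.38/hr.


ρ = 24.04/92.38 = 0.2602
P(N ≥ n) = ρ^n = 0.2602^5 = 0.001193

Final: 0.001193


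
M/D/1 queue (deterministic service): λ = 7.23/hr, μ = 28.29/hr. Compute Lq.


ρ = 7.23/28.29 = 0.2556
M/D/1: Lq = ρ²/(2(1−ρ)) = 0.06531/(2·0.7444) = 0.04387

Final: 0.04387


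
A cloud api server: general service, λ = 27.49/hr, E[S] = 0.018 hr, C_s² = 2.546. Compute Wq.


ρ = λ·E[S] = 27.49·0.018 = 0.4948
E[S²] = E[S]²(1+C_s²) = 0.018²·(1+2.546) = 0.001149
Wq = λ·E[S²]/(2(1−ρ)) = 27.49·0.001149/(2·0.5052) = 0.03126 hr

Final: 0.03126 hr


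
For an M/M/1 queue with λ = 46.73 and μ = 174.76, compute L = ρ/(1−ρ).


ρ = λ/μ = 46.73/174.76 = 0.2674
L = ρ/(1−ρ) = 0.2674/(1 − 0.2674) = 0.2674/0.7326 = 0.3650

Final: 0.3650


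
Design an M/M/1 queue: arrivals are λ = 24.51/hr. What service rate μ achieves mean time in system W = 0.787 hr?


W = 1/(μ−λ) ⇒ μ − λ = 1/W = 1/0.787 = 1.2706
μ = λ + 1/W = 24.51 + 1.2706 = 25.7806 per hr

Final: 25.7806 /hr


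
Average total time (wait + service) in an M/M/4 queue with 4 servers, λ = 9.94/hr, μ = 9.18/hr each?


a = 1.0828; ρ = 0.2707; P₀ = 0.337938
Lq = P₀·a^c·ρ/(c!(1−ρ)²) = 0.009851
Wq = Lq/λ = 0.009851/9.94 = 0.0009910 hr
W = Wq + 1/μ = 0.0009910 + 0.10893 = 0.10992 hr

Final: 0.10992 hr


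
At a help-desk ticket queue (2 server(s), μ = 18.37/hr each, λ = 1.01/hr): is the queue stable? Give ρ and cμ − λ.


Total capacity cμ = 2·18.37 = 36.74/hr
ρ = λ/(cμ) = 1.01/36.74 = 0.02749
Stable ⇔ ρ < 1: YES
Spare capacity = cμ − λ = 36.74 − 1.01 = 35.73/hr

Final: ρ = 0.02749; stable; margin = 35.73/hr


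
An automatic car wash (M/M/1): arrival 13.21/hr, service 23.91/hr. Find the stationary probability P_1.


ρ = 13.21/23.91 = 0.5525
P_n = (1−ρ)·ρ^n = (1 − 0.5525)·0.5525^1 = 0.4475·0.552488 = 0.247245

Final: 0.247245


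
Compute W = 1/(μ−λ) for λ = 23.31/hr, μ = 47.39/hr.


W = 1/(μ−λ) = 1/(47.39 − 23.31) = 1/24.08 = 0.04153 hr

Final: 0.04153 hr


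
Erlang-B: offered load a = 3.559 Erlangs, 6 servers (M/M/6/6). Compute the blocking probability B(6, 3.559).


B(c,a) = (a^c/c!) / Σ_{k=0}^{c} a^k/k!
a^6/6! = 2.822510
Σ terms (k=0..6): 1.00000 + 3.55900 + 6.33324 + 7.51333 + 6.68499 + 4.75838 + 2.82251 = 32.671449
B = 2.822510/32.671449 = 0.086391

Final: 0.086391


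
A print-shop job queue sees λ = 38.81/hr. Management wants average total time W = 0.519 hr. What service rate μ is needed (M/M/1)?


W = 1/(μ−λ) ⇒ μ − λ = 1/W = 1/0.519 = 1.9268
μ = λ + 1/W = 38.81 + 1.9268 = 40.7368 per hr

Final: 40.7368 /hr


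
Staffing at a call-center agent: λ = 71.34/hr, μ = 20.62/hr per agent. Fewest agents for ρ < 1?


Stability requires cμ > λ ⇔ c > λ/μ.
λ/μ = 71.34/20.62 = 3.4597
Minimum integer c = ⌊3.4597⌋ + 1 = 4
Check: 4·20.62 = 82.48 > 71.34, while 3·20.62 = 61.86 ≤ 71.34

Final: 4 servers


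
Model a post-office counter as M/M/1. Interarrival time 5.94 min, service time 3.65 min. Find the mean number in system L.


λ = 60/5.94 = 10.1010 /hr
μ = 60/3.65 = 16.4384 /hr
ρ = λ/μ = 10.1010/16.4384 = 0.6145
L = ρ/(1−ρ) = 0.6145/0.3855 = 1.5939

Final: 1.5939


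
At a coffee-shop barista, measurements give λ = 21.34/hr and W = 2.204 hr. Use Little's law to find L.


L = λW = 21.34·2.204 = 47.0334

Final: 47.0334


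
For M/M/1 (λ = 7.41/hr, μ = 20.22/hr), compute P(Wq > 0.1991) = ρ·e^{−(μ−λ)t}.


ρ = 7.41/20.22 = 0.3665
P(Wq > t) = ρ·e^{−(μ−λ)t} = 0.3665·e^{−2.5505}
= 0.3665·0.078045 = 0.028601

Final: 0.028601


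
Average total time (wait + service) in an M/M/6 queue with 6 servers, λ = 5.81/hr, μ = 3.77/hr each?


a = 1.5411; ρ = 0.2569; P₀ = 0.214079
Lq = P₀·a^c·ρ/(c!(1−ρ)²) = 0.001853
Wq = Lq/λ = 0.001853/5.81 = 0.0003189 hr
W = Wq + 1/μ = 0.0003189 + 0.26525 = 0.26557 hr

Final: 0.26557 hr


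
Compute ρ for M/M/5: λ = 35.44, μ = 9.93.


ρ = λ/(cμ) = 35.44/(5·9.93) = 35.44/49.65 = 0.7138

Final: 0.7138


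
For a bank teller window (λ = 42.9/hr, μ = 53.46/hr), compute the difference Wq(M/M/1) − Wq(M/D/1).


ρ = 42.9/53.46 = 0.8025
Wq(M/M/1) = ρ/(μ−λ) = 0.8025/10.56 = 0.07599 hr
Wq(M/D/1) = ρ/(2(μ−λ)) = 0.03800 hr
Savings = 0.07599 − 0.03800 = 0.03800 hr

Final: 0.03800 hr


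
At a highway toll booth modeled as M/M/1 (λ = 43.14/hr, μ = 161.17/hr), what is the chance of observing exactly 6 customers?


ρ = 43.14/161.17 = 0.2677
P_n = (1−ρ)·ρ^n = (1 − 0.2677)·0.2677^6 = 0.7323·0.0003678 = 0.0002693

Final: 0.0002693


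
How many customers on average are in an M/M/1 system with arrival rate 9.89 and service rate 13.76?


ρ = λ/μ = 9.89/13.76 = 0.7188
L = ρ/(1−ρ) = 0.7188/(1 − 0.7188) = 0.7188/0.2812 = 2.5556

Final: 2.5556


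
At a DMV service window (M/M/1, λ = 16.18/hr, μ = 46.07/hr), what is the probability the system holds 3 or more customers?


ρ = 16.18/46.07 = 0.3512
P(N ≥ n) = ρ^n = 0.3512^3 = 0.043319

Final: 0.043319


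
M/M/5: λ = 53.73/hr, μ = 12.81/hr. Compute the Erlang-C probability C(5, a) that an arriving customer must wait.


a = λ/μ = 4.1944; ρ = a/5 = 0.8389
P₀ = 0.009405 (from M/M/c formula)
C(c,a) = [a^c/(c!(1−ρ))]·P₀ = [1298.19088/(120·0.1611)]·0.009405
= 67.14238·0.009405 = 0.631466

Final: 0.631466


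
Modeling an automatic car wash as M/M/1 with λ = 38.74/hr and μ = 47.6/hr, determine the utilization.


ρ = λ/μ = 38.74/47.6 = 0.8139

Final: 0.8139


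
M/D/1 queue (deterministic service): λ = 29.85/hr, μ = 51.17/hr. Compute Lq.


ρ = 29.85/51.17 = 0.5833
M/D/1: Lq = ρ²/(2(1−ρ)) = 0.3403/(2·0.4167) = 0.40837

Final: 0.40837


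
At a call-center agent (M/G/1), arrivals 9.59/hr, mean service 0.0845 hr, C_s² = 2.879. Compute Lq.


ρ = λ·E[S] = 9.59·0.0845 = 0.8104
Lq = ρ²(1+C_s²)/(2(1−ρ)) = 0.6567·(1+2.879)/(2·0.1896)
= 0.6567·3.8790/0.3793 = 6.71582

Final: 6.71582


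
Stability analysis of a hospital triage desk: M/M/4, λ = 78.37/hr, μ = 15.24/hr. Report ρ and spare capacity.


Total capacity cμ = 4·15.24 = 60.96/hr
ρ = λ/(cμ) = 78.37/60.96 = 1.2856
Stable ⇔ ρ < 1: NO
Spare capacity = cμ − λ = 60.96 − 78.37 = -17.41/hr

Final: ρ = 1.2856; unstable; margin = -17.41/hr


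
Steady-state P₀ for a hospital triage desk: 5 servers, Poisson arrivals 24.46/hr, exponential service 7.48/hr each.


a = λ/μ = 24.46/7.48 = 3.2701; ρ = a/c = 0.6540
Σ_{k=0}^{4} a^k/k! (terms k=0..4) = 1.00000 + 3.27005 + 5.34662 + 5.82792 + 4.76440 = 20.20899
Tail: a^5/(5!(1−ρ)) = 373.91619/(120·0.3460) = 9.00597
P₀ = 1/(20.20899 + 9.00597) = 1/29.21496 = 0.034229

Final: 0.034229


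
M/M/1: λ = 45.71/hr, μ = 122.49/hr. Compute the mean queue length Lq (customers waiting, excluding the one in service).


ρ = 45.71/122.49 = 0.3732
Lq = ρ²/(1−ρ) = 0.1393/0.6268 = 0.2222

Final: 0.2222


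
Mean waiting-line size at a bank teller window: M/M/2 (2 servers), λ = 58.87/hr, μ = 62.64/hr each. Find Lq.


a = λ/μ = 0.9398; ρ = a/2 = 0.4699
P₀ = 0.360630
Lq = P₀·a^c·ρ / (c!·(1−ρ)²) = 0.360630·0.88325·0.4699/(2·0.28100)
= 0.26633

Final: 0.26633


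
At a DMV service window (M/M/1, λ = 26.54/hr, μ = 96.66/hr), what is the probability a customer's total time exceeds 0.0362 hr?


W ~ Exponential(μ−λ) for M/M/1.
μ − λ = 96.66 − 26.54 = 70.1200
P(W > t) = e^{−(μ−λ)t} = e^{−2.5383} = 0.078997

Final: 0.078997


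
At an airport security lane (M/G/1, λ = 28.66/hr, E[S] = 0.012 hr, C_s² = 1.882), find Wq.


ρ = λ·E[S] = 28.66·0.012 = 0.3439
E[S²] = E[S]²(1+C_s²) = 0.012²·(1+1.882) = 0.0004150
Wq = λ·E[S²]/(2(1−ρ)) = 28.66·0.0004150/(2·0.6561) = 0.009065 hr

Final: 0.009065 hr


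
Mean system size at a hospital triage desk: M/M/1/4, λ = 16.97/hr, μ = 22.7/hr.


ρ = 16.97/22.7 = 0.7476
L = ρ[1 − (K+1)ρ^K + Kρ^(K+1)] / [(1−ρ)(1−ρ^(K+1))]
Numerator: 0.7476·(1 − 5·0.312337 + 4·0.233496) = 0.278322
Denominator: (0.2524)·(0.766504) = 0.193483
L = 0.278322/0.193483 = 1.4385

Final: 1.4385


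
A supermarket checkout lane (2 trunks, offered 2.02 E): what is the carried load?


B(2,2.02) = 0.403186 (Erlang-B)
Carried load = a(1 − B) = 2.02·(1 − 0.403186) = 2.02·0.596814 = 1.2056 E

Final: 1.2056 Erlangs


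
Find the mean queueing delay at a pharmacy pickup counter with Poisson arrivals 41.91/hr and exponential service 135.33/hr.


ρ = 41.91/135.33 = 0.3097
Wq = ρ/(μ−λ) = 0.3097/(135.33 − 41.91) = 0.3097/93.42 = 0.003315 hr

Final: 0.003315 hr


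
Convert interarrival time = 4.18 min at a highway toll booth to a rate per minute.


λ = 1/(interarrival time) in consistent units.
1 minute = 1 min, so λ = 1/4.18 = 0.2392 per minute

Final: 0.2392 /min


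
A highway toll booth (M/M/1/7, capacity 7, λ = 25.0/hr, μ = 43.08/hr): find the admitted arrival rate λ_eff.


ρ = 0.5803; P_K = (1−ρ)ρ^7/(1−ρ^8) = 0.009423
λ_eff = λ(1 − P_K) = 25.0·(1 − 0.009423) = 25.0·0.990577 = 24.7644 /hr

Final: 24.7644 /hr


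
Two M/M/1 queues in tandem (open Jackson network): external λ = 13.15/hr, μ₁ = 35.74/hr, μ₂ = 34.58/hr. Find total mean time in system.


Each node sees arrival rate λ = 13.15/hr (tandem ⇒ throughput preserved).
W₁ = 1/(μ₁−λ) = 1/(35.74−13.15) = 0.04427 hr
W₂ = 1/(μ₂−λ) = 1/(34.58−13.15) = 0.04666 hr
W_total = W₁ + W₂ = 0.04427 + 0.04666 = 0.09093 hr

Final: 0.09093 hr


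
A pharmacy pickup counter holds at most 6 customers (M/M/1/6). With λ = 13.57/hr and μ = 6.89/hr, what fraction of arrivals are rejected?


ρ = λ/μ = 13.57/6.89 = 1.9695
P_K = (1−ρ)ρ^K/(1−ρ^(K+1)) = (-0.9695·58.366514)/(1 − 114.954077)
= -56.587564/-113.954077 = 0.496582

Final: 0.496582


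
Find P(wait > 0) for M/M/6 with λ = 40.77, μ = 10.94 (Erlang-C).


a = λ/μ = 3.7267; ρ = a/6 = 0.6211
P₀ = 0.022653 (from M/M/c formula)
C(c,a) = [a^c/(c!(1−ρ))]·P₀ = [2678.80029/(720·0.3789)]·0.022653
= 9.81975·0.022653 = 0.222450

Final: 0.222450


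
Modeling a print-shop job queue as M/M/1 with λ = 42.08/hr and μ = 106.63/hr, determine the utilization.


ρ = λ/μ = 42.08/106.63 = 0.3946

Final: 0.3946


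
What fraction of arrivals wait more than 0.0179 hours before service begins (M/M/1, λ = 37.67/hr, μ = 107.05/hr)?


ρ = 37.67/107.05 = 0.3519
P(Wq > t) = ρ·e^{−(μ−λ)t} = 0.3519·e^{−1.2419}
= 0.3519·0.288834 = 0.101638

Final: 0.101638


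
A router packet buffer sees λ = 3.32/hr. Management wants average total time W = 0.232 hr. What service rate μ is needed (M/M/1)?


W = 1/(μ−λ) ⇒ μ − λ = 1/W = 1/0.232 = 4.3103
μ = λ + 1/W = 3.32 + 4.3103 = 7.6303 per hr

Final: 7.6303 /hr


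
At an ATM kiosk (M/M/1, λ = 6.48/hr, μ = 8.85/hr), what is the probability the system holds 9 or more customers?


ρ = 6.48/8.85 = 0.7322
P(N ≥ n) = ρ^n = 0.7322^9 = 0.060490

Final: 0.060490


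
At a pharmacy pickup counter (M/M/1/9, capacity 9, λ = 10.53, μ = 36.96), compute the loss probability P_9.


ρ = λ/μ = 10.53/36.96 = 0.2849
P_K = (1−ρ)ρ^K/(1−ρ^(K+1)) = (0.7151·0.00001237)/(1 − 0.000003523)
= 0.000008844/0.999996 = 0.000008844

Final: 0.000008844


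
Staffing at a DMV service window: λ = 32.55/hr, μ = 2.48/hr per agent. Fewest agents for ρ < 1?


Stability requires cμ > λ ⇔ c > λ/μ.
λ/μ = 32.55/2.48 = 13.1250
Minimum integer c = ⌊13.1250⌋ + 1 = 14
Check: 14·2.48 = 34.72 > 32.55, while 13·2.48 = 32.24 ≤ 32.55

Final: 14 servers


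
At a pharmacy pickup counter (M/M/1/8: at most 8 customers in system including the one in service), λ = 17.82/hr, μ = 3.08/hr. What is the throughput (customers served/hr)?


ρ = 5.7857; P_K = (1−ρ)ρ^8/(1−ρ^9) = 0.827161
λ_eff = λ(1 − P_K) = 17.82·(1 − 0.827161) = 17.82·0.172839 = 3.0800 /hr

Final: 3.0800 /hr


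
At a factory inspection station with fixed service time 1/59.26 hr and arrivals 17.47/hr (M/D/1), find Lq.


ρ = 17.47/59.26 = 0.2948
M/D/1: Lq = ρ²/(2(1−ρ)) = 0.08691/(2·0.7052) = 0.06162

Final: 0.06162
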